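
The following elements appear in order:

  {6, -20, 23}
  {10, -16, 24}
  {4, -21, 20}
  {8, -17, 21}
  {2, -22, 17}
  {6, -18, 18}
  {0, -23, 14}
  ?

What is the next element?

{4, -19, 15}

First value — alternating steps +4, −6, +4, −6, …: 6, 10, 4, 8, 2, 6, 0 → 4.
Second value: alternating steps +4, −5, +4, −5, …, so -20, -16, -21, -17, -22, -18, -23 → -19.
Third value: alternating steps +1, −4, +1, −4, …, so 23, 24, 20, 21, 17, 18, 14 → 15.
Combining the parts gives {4, -19, 15}.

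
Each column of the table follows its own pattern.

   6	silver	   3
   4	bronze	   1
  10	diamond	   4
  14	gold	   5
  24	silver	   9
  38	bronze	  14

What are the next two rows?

62  diamond  23; 100  gold  37

For the first component, each term is the sum of the two before it: 6, 4, 10, 14, 24, 38 → 62 → 100.
Rank — repeats silver → bronze → diamond → gold: silver, bronze, diamond, gold, silver, bronze → diamond → gold.
Third component: 3, 1, 4, 5, 9, 14 → 23 → 37 (each term is the sum of the two before it).
So the next two rows are 62  diamond  23 and 100  gold  37.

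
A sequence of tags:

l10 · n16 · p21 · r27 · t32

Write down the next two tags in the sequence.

v38 then x43

Letter: l, n, p, r, t → v → x (letters move forward 2 places in the alphabet).
For the second component, alternating steps +6, +5, +6, +5, …: 10, 16, 21, 27, 32 → 38 → 43.
Putting the parts together: v38 and then x43.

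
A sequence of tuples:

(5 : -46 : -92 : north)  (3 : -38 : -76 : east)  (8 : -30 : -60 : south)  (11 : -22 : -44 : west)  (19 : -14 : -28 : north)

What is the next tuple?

First part: each term is the sum of the two before it; 5, 3, 8, 11, 19 → 30.
For the second part, +8 each step: -46, -38, -30, -22, -14 → -6.
Third part goes -92, -76, -60, -44, -28 → -12 (always 2 × the second part).
Direction: repeats north → east → south → west, so north, east, south, west, north → east.
So the next tuple is (30 : -6 : -12 : east).

(30 : -6 : -12 : east)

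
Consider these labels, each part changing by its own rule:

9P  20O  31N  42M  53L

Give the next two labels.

64K then 75J

First component: 9, 20, 31, 42, 53 → 64 → 75 (+11 each step).
Letter: P, O, N, M, L → K → J (letters move back 1 place in the alphabet).
Putting the parts together: 64K and then 75J.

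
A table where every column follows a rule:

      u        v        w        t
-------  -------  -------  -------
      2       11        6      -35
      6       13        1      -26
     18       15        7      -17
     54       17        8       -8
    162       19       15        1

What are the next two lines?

486  21  23  10; 1458  23  38  19

For the column u, ×3 each step: 2, 6, 18, 54, 162 → 486 → 1458.
Column v goes 11, 13, 15, 17, 19 → 21 → 23 (+2 each step).
Column w: 6, 1, 7, 8, 15 → 23 → 38 (each term is the sum of the two before it).
Column t: -35, -26, -17, -8, 1 → 10 → 19 (+9 each step).
Putting the parts together: 486  21  23  10 and then 1458  23  38  19.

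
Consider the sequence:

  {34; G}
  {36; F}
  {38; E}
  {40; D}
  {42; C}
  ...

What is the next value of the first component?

First component: 34, 36, 38, 40, 42 → 44 (+2 each step).

44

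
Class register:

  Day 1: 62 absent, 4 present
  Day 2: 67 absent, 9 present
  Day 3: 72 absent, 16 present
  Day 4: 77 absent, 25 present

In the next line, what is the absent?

82

Absent: +5 each step; 62, 67, 72, 77 → 82.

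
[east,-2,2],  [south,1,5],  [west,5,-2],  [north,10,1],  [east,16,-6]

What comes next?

[south,23,-3]

Direction: repeats east → south → west → north; east, south, west, north, east → south.
Second value goes -2, 1, 5, 10, 16 → 23 (differences are 3, 4, 5, … (increasing by 1 each time)).
Third value goes 2, 5, -2, 1, -6 → -3 (alternating steps +3, −7, +3, −7, …).
Combining the parts gives [south,23,-3].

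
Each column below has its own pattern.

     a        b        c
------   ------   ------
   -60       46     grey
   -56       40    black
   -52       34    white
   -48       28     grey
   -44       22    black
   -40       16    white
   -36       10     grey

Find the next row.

Column a: +4 each step; -60, -56, -52, -48, -44, -40, -36 → -32.
Column b: −6 each step; 46, 40, 34, 28, 22, 16, 10 → 4.
Column c: grey, black, white, grey, black, white, grey → black (repeats grey → black → white).
So the next row is -32  4  black.

-32  4  black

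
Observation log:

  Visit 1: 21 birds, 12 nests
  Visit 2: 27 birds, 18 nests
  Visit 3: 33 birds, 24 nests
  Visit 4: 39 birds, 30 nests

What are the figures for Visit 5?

45 birds, 36 nests

Birds: +6 each step; 21, 27, 33, 39 → 45.
Nests: always 9 less than the birds, so 12, 18, 24, 30 → 36.
Putting it together: 45 birds, 36 nests.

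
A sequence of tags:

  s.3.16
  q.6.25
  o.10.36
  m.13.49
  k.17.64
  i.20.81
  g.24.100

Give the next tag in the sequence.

e.27.121

Letter: s, q, o, m, k, i, g → e (letters move back 2 places in the alphabet).
Second component: alternating steps +3, +4, +3, +4, …, so 3, 6, 10, 13, 17, 20, 24 → 27.
Third component: perfect squares: 4², 5², 6², …; 16, 25, 36, 49, 64, 81, 100 → 121.
Combining the parts gives e.27.121.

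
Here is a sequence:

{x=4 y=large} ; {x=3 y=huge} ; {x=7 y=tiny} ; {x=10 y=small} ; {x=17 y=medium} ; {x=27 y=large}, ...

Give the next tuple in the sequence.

{x=44 y=huge}

X: each term is the sum of the two before it, so 4, 3, 7, 10, 17, 27 → 44.
Y: repeats large → huge → tiny → small → medium; large, huge, tiny, small, medium, large → huge.
So the next tuple is {x=44 y=huge}.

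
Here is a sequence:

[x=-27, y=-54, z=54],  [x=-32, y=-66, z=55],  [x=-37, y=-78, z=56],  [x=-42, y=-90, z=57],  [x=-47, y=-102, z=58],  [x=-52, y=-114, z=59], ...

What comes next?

[x=-57, y=-126, z=60]

For the x, −5 each step: -27, -32, -37, -42, -47, -52 → -57.
For the y, −12 each step: -54, -66, -78, -90, -102, -114 → -126.
Z — +1 each step: 54, 55, 56, 57, 58, 59 → 60.
So the next term is [x=-57, y=-126, z=60].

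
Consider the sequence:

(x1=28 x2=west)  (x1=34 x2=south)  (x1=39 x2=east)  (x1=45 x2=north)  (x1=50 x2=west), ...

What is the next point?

X1: alternating steps +6, +5, +6, +5, …; 28, 34, 39, 45, 50 → 56.
X2: repeats west → south → east → north; west, south, east, north, west → south.
Combining the parts gives (x1=56 x2=south).

(x1=56 x2=south)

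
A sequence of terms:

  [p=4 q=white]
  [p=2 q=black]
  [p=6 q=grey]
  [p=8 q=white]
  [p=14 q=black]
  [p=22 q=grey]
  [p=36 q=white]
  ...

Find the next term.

P: each term is the sum of the two before it; 4, 2, 6, 8, 14, 22, 36 → 58.
Q: white, black, grey, white, black, grey, white → black (repeats white → black → grey).
Combining the parts gives [p=58 q=black].

[p=58 q=black]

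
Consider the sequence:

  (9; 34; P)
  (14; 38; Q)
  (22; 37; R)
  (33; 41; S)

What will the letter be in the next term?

T

First component goes 9, 14, 22, 33 → 47 (differences are 5, 8, 11, … (increasing by 3 each time)).
Second component — alternating steps +4, −1, +4, −1, …: 34, 38, 37, 41 → 40.
Letter: letters move forward 1 place in the alphabet, so P, Q, R, S → T.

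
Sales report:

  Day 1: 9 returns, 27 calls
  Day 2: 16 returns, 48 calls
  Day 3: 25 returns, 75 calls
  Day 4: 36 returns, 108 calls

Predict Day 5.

Returns goes 9, 16, 25, 36 → 49 (perfect squares: 3², 4², 5², …).
Calls — always 3 × the returns: 27, 48, 75, 108 → 147.
Putting it together: 49 returns, 147 calls.

49 returns, 147 calls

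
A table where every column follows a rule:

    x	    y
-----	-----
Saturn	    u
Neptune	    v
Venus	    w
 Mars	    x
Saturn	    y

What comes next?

Column x — repeats Saturn → Neptune → Venus → Mars: Saturn, Neptune, Venus, Mars, Saturn → Neptune.
Column y — letters move forward 1 place in the alphabet: u, v, w, x, y → z.
So the next row is Neptune  z.

Neptune  z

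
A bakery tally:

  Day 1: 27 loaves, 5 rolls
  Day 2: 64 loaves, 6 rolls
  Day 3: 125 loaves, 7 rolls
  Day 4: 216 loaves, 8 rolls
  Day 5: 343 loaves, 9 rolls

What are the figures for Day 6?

Loaves: perfect cubes: 3³, 4³, 5³, …, so 27, 64, 125, 216, 343 → 512.
For the rolls, +1 each step: 5, 6, 7, 8, 9 → 10.
Putting it together: 512 loaves, 10 rolls.

512 loaves, 10 rolls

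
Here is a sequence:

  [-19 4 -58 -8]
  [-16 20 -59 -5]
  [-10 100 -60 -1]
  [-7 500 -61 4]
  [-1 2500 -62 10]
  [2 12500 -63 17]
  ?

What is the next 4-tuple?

[8 62500 -64 25]

First component: alternating steps +3, +6, +3, +6, …; -19, -16, -10, -7, -1, 2 → 8.
For the second component, ×5 each step: 4, 20, 100, 500, 2500, 12500 → 62500.
For the third component, −1 each step: -58, -59, -60, -61, -62, -63 → -64.
Fourth component: differences are 3, 4, 5, … (increasing by 1 each time), so -8, -5, -1, 4, 10, 17 → 25.
Combining the parts gives [8 62500 -64 25].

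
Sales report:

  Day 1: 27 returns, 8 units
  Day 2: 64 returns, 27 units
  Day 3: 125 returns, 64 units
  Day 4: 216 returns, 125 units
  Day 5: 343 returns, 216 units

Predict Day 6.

512 returns, 343 units

Returns: perfect cubes: 3³, 4³, 5³, …; 27, 64, 125, 216, 343 → 512.
Units goes 8, 27, 64, 125, 216 → 343 (perfect cubes: 2³, 3³, 4³, …).
Putting it together: 512 returns, 343 units.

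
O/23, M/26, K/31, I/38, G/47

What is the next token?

Letter: letters move back 2 places in the alphabet; O, M, K, I, G → E.
Second component goes 23, 26, 31, 38, 47 → 58 (differences are 3, 5, 7, … (increasing by 2 each time)).
So the next token is E/58.

E/58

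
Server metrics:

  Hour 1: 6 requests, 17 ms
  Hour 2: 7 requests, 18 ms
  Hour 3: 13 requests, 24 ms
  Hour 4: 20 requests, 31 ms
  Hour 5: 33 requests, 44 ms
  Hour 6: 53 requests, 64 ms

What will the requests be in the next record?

86

For the requests, each term is the sum of the two before it: 6, 7, 13, 20, 33, 53 → 86.
Ms: always 11 more than the requests; 17, 18, 24, 31, 44, 64 → 97.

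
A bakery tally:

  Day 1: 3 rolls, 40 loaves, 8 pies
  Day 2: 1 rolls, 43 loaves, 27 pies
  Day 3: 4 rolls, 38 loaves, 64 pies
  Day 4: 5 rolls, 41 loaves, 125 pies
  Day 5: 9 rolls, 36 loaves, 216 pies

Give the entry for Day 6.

Rolls: 3, 1, 4, 5, 9 → 14 (each term is the sum of the two before it).
Loaves — alternating steps +3, −5, +3, −5, …: 40, 43, 38, 41, 36 → 39.
Pies: perfect cubes: 2³, 3³, 4³, …; 8, 27, 64, 125, 216 → 343.
Putting it together: 14 rolls, 39 loaves, 343 pies.

14 rolls, 39 loaves, 343 pies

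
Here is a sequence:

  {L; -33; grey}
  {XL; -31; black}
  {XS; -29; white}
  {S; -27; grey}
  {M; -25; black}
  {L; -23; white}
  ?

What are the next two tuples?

Size: repeats L → XL → XS → S → M; L, XL, XS, S, M, L → XL → XS.
Second entry: +2 each step; -33, -31, -29, -27, -25, -23 → -21 → -19.
For the shade, repeats grey → black → white: grey, black, white, grey, black, white → grey → black.
So the next two tuples are {XL; -21; grey} and {XS; -19; black}.

{XL; -21; grey}, {XS; -19; black}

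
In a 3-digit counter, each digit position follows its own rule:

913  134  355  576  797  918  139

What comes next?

First digit goes 9, 1, 3, 5, 7, 9, 1 → 3 (+2 each step, mod 10).
Second digit: 1, 3, 5, 7, 9, 1, 3 → 5 (+2 each step, mod 10).
Third digit: 3, 4, 5, 6, 7, 8, 9 → 0 (+1 each step, mod 10).
Putting it together: 350.

350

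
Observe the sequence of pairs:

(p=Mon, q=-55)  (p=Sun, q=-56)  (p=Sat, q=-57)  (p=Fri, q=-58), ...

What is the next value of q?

Q — −1 each step: -55, -56, -57, -58 → -59.

-59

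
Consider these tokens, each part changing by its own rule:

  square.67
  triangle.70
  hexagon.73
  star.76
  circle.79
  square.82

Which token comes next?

Shape goes square, triangle, hexagon, star, circle, square → triangle (repeats square → triangle → hexagon → star → circle).
Second component — +3 each step: 67, 70, 73, 76, 79, 82 → 85.
So the next token is triangle.85.

triangle.85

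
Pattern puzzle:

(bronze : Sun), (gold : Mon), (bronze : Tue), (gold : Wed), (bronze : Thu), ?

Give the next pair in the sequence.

(gold : Fri)

Rank: alternates bronze ↔ gold, so bronze, gold, bronze, gold, bronze → gold.
Day — runs through the weekdays Mon→Sun: Sun, Mon, Tue, Wed, Thu → Fri.
Combining the parts gives (gold : Fri).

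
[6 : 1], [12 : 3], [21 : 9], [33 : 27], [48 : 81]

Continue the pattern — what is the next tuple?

[66 : 243]

For the first component, differences are 6, 9, 12, … (increasing by 3 each time): 6, 12, 21, 33, 48 → 66.
For the second component, ×3 each step: 1, 3, 9, 27, 81 → 243.
Combining the parts gives [66 : 243].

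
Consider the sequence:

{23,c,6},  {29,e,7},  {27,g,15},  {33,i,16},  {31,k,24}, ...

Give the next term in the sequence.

{37,m,25}

First value goes 23, 29, 27, 33, 31 → 37 (alternating steps +6, −2, +6, −2, …).
Letter — letters move forward 2 places in the alphabet: c, e, g, i, k → m.
Third value — alternating steps +1, +8, +1, +8, …: 6, 7, 15, 16, 24 → 25.
So the next term is {37,m,25}.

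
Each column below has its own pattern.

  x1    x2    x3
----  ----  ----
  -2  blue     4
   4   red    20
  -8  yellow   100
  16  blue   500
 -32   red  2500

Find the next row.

For the column x1, ×(-2) each step: -2, 4, -8, 16, -32 → 64.
Column x2: repeats blue → red → yellow, so blue, red, yellow, blue, red → yellow.
Column x3 — ×5 each step: 4, 20, 100, 500, 2500 → 12500.
Putting it together: 64  yellow  12500.

64  yellow  12500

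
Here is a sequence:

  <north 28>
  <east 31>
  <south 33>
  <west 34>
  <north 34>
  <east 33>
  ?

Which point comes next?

For the direction, repeats north → east → south → west: north, east, south, west, north, east → south.
Second component: differences are 3, 2, 1, … (decreasing by 1 each time), so 28, 31, 33, 34, 34, 33 → 31.
So the next point is <south 31>.

<south 31>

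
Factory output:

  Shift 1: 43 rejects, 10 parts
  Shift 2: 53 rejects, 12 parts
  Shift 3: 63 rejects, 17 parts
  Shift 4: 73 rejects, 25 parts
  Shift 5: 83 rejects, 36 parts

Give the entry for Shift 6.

Rejects: 43, 53, 63, 73, 83 → 93 (+10 each step).
Parts: differences are 2, 5, 8, … (increasing by 3 each time); 10, 12, 17, 25, 36 → 50.
Combining the parts gives 93 rejects, 50 parts.

93 rejects, 50 parts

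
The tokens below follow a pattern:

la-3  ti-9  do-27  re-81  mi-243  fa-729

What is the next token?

Note: runs through the solfège scale do→ti, so la, ti, do, re, mi, fa → sol.
Second component goes 3, 9, 27, 81, 243, 729 → 2187 (×3 each step).
So the next token is sol-2187.

sol-2187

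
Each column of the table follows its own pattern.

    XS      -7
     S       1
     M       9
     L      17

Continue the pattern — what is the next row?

For the size, runs through clothing sizes XS→XL: XS, S, M, L → XL.
Second component: +8 each step, so -7, 1, 9, 17 → 25.
Combining the parts gives XL  25.

XL  25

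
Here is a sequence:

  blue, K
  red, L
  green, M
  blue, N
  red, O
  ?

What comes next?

green, P

Colour — repeats blue → red → green: blue, red, green, blue, red → green.
Letter: letters move forward 1 place in the alphabet; K, L, M, N, O → P.
Putting it together: green, P.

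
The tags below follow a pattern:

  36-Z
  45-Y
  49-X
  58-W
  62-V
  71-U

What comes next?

For the first component, alternating steps +9, +4, +9, +4, …: 36, 45, 49, 58, 62, 71 → 75.
Letter: Z, Y, X, W, V, U → T (letters move back 1 place in the alphabet).
Combining the parts gives 75-T.

75-T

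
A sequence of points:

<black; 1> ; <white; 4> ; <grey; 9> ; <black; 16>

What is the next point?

<white; 25>

Shade goes black, white, grey, black → white (repeats black → white → grey).
Second value: 1, 4, 9, 16 → 25 (perfect squares: 1², 2², 3², …).
Putting it together: <white; 25>.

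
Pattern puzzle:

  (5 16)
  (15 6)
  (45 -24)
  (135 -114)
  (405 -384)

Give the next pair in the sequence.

First value: ×3 each step, so 5, 15, 45, 135, 405 → 1215.
Second value: together with the first value always sums to 21; 16, 6, -24, -114, -384 → -1194.
Putting it together: (1215 -1194).

(1215 -1194)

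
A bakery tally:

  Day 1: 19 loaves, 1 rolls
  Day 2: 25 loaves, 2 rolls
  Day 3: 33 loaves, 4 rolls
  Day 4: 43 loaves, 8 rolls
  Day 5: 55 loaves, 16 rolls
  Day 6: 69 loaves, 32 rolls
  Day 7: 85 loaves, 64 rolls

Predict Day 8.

For the loaves, differences are 6, 8, 10, … (increasing by 2 each time): 19, 25, 33, 43, 55, 69, 85 → 103.
Rolls: 1, 2, 4, 8, 16, 32, 64 → 128 (×2 each step).
Combining the parts gives 103 loaves, 128 rolls.

103 loaves, 128 rolls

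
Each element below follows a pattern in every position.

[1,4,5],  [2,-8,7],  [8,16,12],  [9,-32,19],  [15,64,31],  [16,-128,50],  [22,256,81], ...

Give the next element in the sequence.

[23,-512,131]

First entry: alternating steps +1, +6, +1, +6, …, so 1, 2, 8, 9, 15, 16, 22 → 23.
Second entry: ×(-2) each step; 4, -8, 16, -32, 64, -128, 256 → -512.
For the third entry, each term is the sum of the two before it: 5, 7, 12, 19, 31, 50, 81 → 131.
So the next element is [23,-512,131].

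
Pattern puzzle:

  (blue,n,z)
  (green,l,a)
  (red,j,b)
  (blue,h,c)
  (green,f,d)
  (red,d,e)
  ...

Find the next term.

Colour goes blue, green, red, blue, green, red → blue (repeats blue → green → red).
First letter: letters move back 2 places in the alphabet, so n, l, j, h, f, d → b.
Second letter goes z, a, b, c, d, e → f (letters move forward 1 place in the alphabet, wrapping Z→A).
Putting it together: (blue,b,f).

(blue,b,f)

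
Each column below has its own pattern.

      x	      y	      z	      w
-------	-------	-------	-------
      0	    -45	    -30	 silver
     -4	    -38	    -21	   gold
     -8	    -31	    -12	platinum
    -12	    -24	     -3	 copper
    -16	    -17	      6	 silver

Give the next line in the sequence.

-20  -10  15  gold

Column x goes 0, -4, -8, -12, -16 → -20 (−4 each step).
Column y: +7 each step, so -45, -38, -31, -24, -17 → -10.
For the column z, +9 each step: -30, -21, -12, -3, 6 → 15.
Column w: repeats silver → gold → platinum → copper, so silver, gold, platinum, copper, silver → gold.
Combining the parts gives -20  -10  15  gold.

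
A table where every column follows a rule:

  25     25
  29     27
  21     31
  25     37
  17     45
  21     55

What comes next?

First component: 25, 29, 21, 25, 17, 21 → 13 (alternating steps +4, −8, +4, −8, …).
Second component — differences are 2, 4, 6, … (increasing by 2 each time): 25, 27, 31, 37, 45, 55 → 67.
Putting it together: 13  67.

13  67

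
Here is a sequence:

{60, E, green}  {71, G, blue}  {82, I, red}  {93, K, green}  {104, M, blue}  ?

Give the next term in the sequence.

{115, O, red}

For the first part, +11 each step: 60, 71, 82, 93, 104 → 115.
Letter: E, G, I, K, M → O (letters move forward 2 places in the alphabet).
For the colour, repeats green → blue → red: green, blue, red, green, blue → red.
Putting it together: {115, O, red}.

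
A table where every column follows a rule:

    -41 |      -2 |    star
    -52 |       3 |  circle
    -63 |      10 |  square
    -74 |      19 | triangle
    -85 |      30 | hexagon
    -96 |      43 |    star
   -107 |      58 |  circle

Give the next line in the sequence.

-118  75  square

For the first component, −11 each step: -41, -52, -63, -74, -85, -96, -107 → -118.
Second component goes -2, 3, 10, 19, 30, 43, 58 → 75 (differences are 5, 7, 9, … (increasing by 2 each time)).
Shape: repeats star → circle → square → triangle → hexagon; star, circle, square, triangle, hexagon, star, circle → square.
Combining the parts gives -118  75  square.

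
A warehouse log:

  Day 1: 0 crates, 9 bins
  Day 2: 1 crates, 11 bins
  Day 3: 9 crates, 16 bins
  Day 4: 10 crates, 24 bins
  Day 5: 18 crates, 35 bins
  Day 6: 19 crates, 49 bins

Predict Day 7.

27 crates, 66 bins

Crates goes 0, 1, 9, 10, 18, 19 → 27 (alternating steps +1, +8, +1, +8, …).
Bins: differences are 2, 5, 8, … (increasing by 3 each time), so 9, 11, 16, 24, 35, 49 → 66.
So the next row is 27 crates, 66 bins.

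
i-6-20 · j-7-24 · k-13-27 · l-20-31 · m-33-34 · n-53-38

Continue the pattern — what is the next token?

Letter — letters move forward 1 place in the alphabet: i, j, k, l, m, n → o.
Second component: 6, 7, 13, 20, 33, 53 → 86 (each term is the sum of the two before it).
For the third component, alternating steps +4, +3, +4, +3, …: 20, 24, 27, 31, 34, 38 → 41.
Combining the parts gives o-86-41.

o-86-41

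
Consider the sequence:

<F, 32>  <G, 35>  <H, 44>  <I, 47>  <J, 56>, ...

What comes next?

<K, 59>

Letter — letters move forward 1 place in the alphabet: F, G, H, I, J → K.
Second entry: alternating steps +3, +9, +3, +9, …, so 32, 35, 44, 47, 56 → 59.
Combining the parts gives <K, 59>.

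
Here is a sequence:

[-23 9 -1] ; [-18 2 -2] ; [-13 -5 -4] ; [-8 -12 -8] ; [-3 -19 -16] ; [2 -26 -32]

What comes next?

First value goes -23, -18, -13, -8, -3, 2 → 7 (+5 each step).
Second value — −7 each step: 9, 2, -5, -12, -19, -26 → -33.
Third value: ×2 each step, so -1, -2, -4, -8, -16, -32 → -64.
Putting it together: [7 -33 -64].

[7 -33 -64]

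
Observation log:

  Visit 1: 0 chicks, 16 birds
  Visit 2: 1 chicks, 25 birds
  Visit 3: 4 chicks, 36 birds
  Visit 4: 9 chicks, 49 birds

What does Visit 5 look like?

16 chicks, 64 birds

Chicks: differences are 1, 3, 5, … (increasing by 2 each time), so 0, 1, 4, 9 → 16.
Birds goes 16, 25, 36, 49 → 64 (perfect squares: 4², 5², 6², …).
Putting it together: 16 chicks, 64 birds.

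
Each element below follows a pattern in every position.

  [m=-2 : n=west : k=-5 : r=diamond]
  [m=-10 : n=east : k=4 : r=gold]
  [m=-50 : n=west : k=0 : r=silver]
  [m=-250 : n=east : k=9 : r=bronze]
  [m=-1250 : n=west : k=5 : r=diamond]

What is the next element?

[m=-6250 : n=east : k=14 : r=gold]

M: ×5 each step; -2, -10, -50, -250, -1250 → -6250.
N goes west, east, west, east, west → east (alternates west ↔ east).
K: -5, 4, 0, 9, 5 → 14 (alternating steps +9, −4, +9, −4, …).
R goes diamond, gold, silver, bronze, diamond → gold (repeats diamond → gold → silver → bronze).
So the next element is [m=-6250 : n=east : k=14 : r=gold].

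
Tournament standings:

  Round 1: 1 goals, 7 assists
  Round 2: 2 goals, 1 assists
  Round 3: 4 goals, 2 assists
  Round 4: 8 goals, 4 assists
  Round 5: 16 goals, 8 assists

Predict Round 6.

32 goals, 16 assists

Goals — ×2 each step: 1, 2, 4, 8, 16 → 32.
Assists: always the previous value of the goals, so 7, 1, 2, 4, 8 → 16.
Combining the parts gives 32 goals, 16 assists.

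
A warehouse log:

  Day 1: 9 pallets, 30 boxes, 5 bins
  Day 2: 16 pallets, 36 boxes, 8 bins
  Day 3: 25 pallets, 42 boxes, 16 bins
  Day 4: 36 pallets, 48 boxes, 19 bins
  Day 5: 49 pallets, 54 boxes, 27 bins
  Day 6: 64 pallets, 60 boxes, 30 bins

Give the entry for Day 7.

Pallets: perfect squares: 3², 4², 5², …, so 9, 16, 25, 36, 49, 64 → 81.
Boxes goes 30, 36, 42, 48, 54, 60 → 66 (+6 each step).
For the bins, alternating steps +3, +8, +3, +8, …: 5, 8, 16, 19, 27, 30 → 38.
So the next record is 81 pallets, 66 boxes, 38 bins.

81 pallets, 66 boxes, 38 bins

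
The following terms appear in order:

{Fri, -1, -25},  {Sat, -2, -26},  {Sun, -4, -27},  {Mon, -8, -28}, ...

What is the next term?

{Tue, -16, -29}

Day goes Fri, Sat, Sun, Mon → Tue (runs through the weekdays Mon→Sun).
Second part: ×2 each step; -1, -2, -4, -8 → -16.
For the third part, −1 each step: -25, -26, -27, -28 → -29.
Combining the parts gives {Tue, -16, -29}.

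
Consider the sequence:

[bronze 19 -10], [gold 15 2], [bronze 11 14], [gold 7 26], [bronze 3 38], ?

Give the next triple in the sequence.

For the rank, alternates bronze ↔ gold: bronze, gold, bronze, gold, bronze → gold.
Second slot: 19, 15, 11, 7, 3 → -1 (−4 each step).
Third slot: +12 each step, so -10, 2, 14, 26, 38 → 50.
Combining the parts gives [gold -1 50].

[gold -1 50]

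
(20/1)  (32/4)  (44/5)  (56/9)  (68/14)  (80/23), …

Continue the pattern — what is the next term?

(92/37)

First coordinate: 20, 32, 44, 56, 68, 80 → 92 (+12 each step).
For the second coordinate, each term is the sum of the two before it: 1, 4, 5, 9, 14, 23 → 37.
Putting it together: (92/37).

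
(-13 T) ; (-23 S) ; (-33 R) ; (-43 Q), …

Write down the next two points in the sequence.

(-53 P), (-63 O)

First slot — −10 each step: -13, -23, -33, -43 → -53 → -63.
Letter — letters move back 1 place in the alphabet: T, S, R, Q → P → O.
So the next two points are (-53 P) and (-63 O).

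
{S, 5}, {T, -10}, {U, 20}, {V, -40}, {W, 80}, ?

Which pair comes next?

{X, -160}

Letter — letters move forward 1 place in the alphabet: S, T, U, V, W → X.
Second slot goes 5, -10, 20, -40, 80 → -160 (×(-2) each step).
Putting it together: {X, -160}.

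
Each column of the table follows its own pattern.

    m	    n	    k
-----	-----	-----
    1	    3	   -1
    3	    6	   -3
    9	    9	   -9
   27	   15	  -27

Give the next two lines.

81  24  -81; 243  39  -243

Column m: ×3 each step; 1, 3, 9, 27 → 81 → 243.
Column n — each term is the sum of the two before it: 3, 6, 9, 15 → 24 → 39.
Column k: always the negative of the column m; -1, -3, -9, -27 → -81 → -243.
Putting the parts together: 81  24  -81 and then 243  39  -243.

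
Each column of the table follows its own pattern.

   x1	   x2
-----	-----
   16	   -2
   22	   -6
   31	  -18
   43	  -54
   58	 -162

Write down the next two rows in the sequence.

76  -486; 97  -1458

Column x1: differences are 6, 9, 12, … (increasing by 3 each time), so 16, 22, 31, 43, 58 → 76 → 97.
Column x2 goes -2, -6, -18, -54, -162 → -486 → -1458 (×3 each step).
Putting the parts together: 76  -486 and then 97  -1458.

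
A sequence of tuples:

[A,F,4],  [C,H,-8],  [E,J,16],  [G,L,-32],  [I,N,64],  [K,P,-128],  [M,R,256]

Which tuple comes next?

First letter: A, C, E, G, I, K, M → O (letters move forward 2 places in the alphabet).
Second letter goes F, H, J, L, N, P, R → T (letters move forward 2 places in the alphabet).
Third slot: 4, -8, 16, -32, 64, -128, 256 → -512 (×(-2) each step).
Putting it together: [O,T,-512].

[O,T,-512]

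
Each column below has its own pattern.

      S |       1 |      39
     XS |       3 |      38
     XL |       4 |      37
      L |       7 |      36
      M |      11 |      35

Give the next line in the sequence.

For the size, runs backward through clothing sizes XS→XL: S, XS, XL, L, M → S.
Second component goes 1, 3, 4, 7, 11 → 18 (each term is the sum of the two before it).
Third component: −1 each step; 39, 38, 37, 36, 35 → 34.
So the next line is S  18  34.

S  18  34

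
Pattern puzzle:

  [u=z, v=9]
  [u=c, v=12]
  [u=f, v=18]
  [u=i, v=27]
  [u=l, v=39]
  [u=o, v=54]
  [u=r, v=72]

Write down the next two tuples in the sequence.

U: letters move forward 3 places in the alphabet, wrapping Z→A, so z, c, f, i, l, o, r → u → x.
V: 9, 12, 18, 27, 39, 54, 72 → 93 → 117 (differences are 3, 6, 9, … (increasing by 3 each time)).
Putting the parts together: [u=u, v=93] and then [u=x, v=117].

[u=u, v=93], [u=x, v=117]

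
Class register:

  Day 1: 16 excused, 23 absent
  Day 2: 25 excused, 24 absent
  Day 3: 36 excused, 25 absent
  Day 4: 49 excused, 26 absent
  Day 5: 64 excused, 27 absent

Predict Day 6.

Excused: 16, 25, 36, 49, 64 → 81 (perfect squares: 4², 5², 6², …).
Absent — +1 each step: 23, 24, 25, 26, 27 → 28.
Putting it together: 81 excused, 28 absent.

81 excused, 28 absent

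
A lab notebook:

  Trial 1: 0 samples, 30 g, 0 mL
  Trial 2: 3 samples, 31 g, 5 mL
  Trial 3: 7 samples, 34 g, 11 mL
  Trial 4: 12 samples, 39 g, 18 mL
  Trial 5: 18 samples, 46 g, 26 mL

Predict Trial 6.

25 samples, 55 g, 35 mL

Samples: differences are 3, 4, 5, … (increasing by 1 each time), so 0, 3, 7, 12, 18 → 25.
G: differences are 1, 3, 5, … (increasing by 2 each time); 30, 31, 34, 39, 46 → 55.
ML: differences are 5, 6, 7, … (increasing by 1 each time), so 0, 5, 11, 18, 26 → 35.
Combining the parts gives 25 samples, 55 g, 35 mL.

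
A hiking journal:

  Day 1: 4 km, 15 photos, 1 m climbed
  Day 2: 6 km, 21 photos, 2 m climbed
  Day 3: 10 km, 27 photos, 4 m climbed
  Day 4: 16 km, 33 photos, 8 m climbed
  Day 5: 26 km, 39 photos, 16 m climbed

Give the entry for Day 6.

42 km, 45 photos, 32 m climbed

Km goes 4, 6, 10, 16, 26 → 42 (each term is the sum of the two before it).
Photos goes 15, 21, 27, 33, 39 → 45 (+6 each step).
For the m climbed, ×2 each step: 1, 2, 4, 8, 16 → 32.
Putting it together: 42 km, 45 photos, 32 m climbed.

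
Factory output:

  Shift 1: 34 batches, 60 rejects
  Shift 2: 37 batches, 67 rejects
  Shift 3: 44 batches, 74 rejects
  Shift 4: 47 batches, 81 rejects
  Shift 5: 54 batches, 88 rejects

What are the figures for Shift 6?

57 batches, 95 rejects

Batches goes 34, 37, 44, 47, 54 → 57 (alternating steps +3, +7, +3, +7, …).
Rejects — +7 each step: 60, 67, 74, 81, 88 → 95.
Putting it together: 57 batches, 95 rejects.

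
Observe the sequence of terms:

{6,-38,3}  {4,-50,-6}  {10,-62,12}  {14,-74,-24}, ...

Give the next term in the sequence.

For the first component, each term is the sum of the two before it: 6, 4, 10, 14 → 24.
Second component — −12 each step: -38, -50, -62, -74 → -86.
Third component goes 3, -6, 12, -24 → 48 (×(-2) each step).
Combining the parts gives {24,-86,48}.

{24,-86,48}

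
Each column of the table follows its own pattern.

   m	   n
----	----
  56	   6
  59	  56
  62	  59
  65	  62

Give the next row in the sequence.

68  65

For the column m, +3 each step: 56, 59, 62, 65 → 68.
Column n — always the previous value of the column m: 6, 56, 59, 62 → 65.
Putting it together: 68  65.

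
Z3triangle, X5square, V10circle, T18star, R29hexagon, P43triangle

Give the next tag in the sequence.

N60square

Letter: letters move back 2 places in the alphabet, so Z, X, V, T, R, P → N.
For the second component, differences are 2, 5, 8, … (increasing by 3 each time): 3, 5, 10, 18, 29, 43 → 60.
Shape: repeats triangle → square → circle → star → hexagon; triangle, square, circle, star, hexagon, triangle → square.
Combining the parts gives N60square.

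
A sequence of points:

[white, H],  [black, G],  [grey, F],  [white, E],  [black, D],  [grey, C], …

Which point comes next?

[white, B]

Shade goes white, black, grey, white, black, grey → white (repeats white → black → grey).
Letter — letters move back 1 place in the alphabet: H, G, F, E, D, C → B.
Combining the parts gives [white, B].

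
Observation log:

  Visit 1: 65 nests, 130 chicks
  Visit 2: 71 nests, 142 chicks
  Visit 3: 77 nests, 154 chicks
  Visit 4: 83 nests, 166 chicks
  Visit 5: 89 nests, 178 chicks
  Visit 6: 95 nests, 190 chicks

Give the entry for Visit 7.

Nests: +6 each step; 65, 71, 77, 83, 89, 95 → 101.
For the chicks, always 2 × the nests: 130, 142, 154, 166, 178, 190 → 202.
So the next line is 101 nests, 202 chicks.

101 nests, 202 chicks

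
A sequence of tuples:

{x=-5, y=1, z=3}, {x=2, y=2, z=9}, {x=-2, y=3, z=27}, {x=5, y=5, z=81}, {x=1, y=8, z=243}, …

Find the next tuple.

{x=8, y=13, z=729}

X goes -5, 2, -2, 5, 1 → 8 (alternating steps +7, −4, +7, −4, …).
Y — each term is the sum of the two before it: 1, 2, 3, 5, 8 → 13.
Z: ×3 each step; 3, 9, 27, 81, 243 → 729.
Combining the parts gives {x=8, y=13, z=729}.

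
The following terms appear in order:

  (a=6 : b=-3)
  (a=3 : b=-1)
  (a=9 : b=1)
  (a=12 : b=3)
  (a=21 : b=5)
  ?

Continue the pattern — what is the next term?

(a=33 : b=7)

A: 6, 3, 9, 12, 21 → 33 (each term is the sum of the two before it).
B: +2 each step; -3, -1, 1, 3, 5 → 7.
Putting it together: (a=33 : b=7).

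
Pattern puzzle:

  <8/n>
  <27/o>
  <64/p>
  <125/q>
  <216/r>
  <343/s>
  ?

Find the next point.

<512/t>

For the first value, perfect cubes: 2³, 3³, 4³, …: 8, 27, 64, 125, 216, 343 → 512.
Letter: n, o, p, q, r, s → t (letters move forward 1 place in the alphabet).
So the next point is <512/t>.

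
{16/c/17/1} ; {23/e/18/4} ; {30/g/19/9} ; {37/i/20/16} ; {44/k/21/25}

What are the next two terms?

{51/m/22/36}, {58/o/23/49}

First slot: +7 each step; 16, 23, 30, 37, 44 → 51 → 58.
Letter goes c, e, g, i, k → m → o (letters move forward 2 places in the alphabet).
Third slot goes 17, 18, 19, 20, 21 → 22 → 23 (+1 each step).
Fourth slot: 1, 4, 9, 16, 25 → 36 → 49 (perfect squares: 1², 2², 3², …).
Putting the parts together: {51/m/22/36} and then {58/o/23/49}.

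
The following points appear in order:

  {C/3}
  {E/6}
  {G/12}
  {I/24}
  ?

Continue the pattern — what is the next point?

Letter goes C, E, G, I → K (letters move forward 2 places in the alphabet).
Second slot: ×2 each step; 3, 6, 12, 24 → 48.
Combining the parts gives {K/48}.

{K/48}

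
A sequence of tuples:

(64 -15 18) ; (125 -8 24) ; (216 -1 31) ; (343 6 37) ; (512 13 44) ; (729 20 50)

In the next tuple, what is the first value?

1000

First value: perfect cubes: 4³, 5³, 6³, …; 64, 125, 216, 343, 512, 729 → 1000.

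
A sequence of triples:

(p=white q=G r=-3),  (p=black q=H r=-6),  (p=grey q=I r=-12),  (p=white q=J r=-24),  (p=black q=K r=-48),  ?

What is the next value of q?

Q: letters move forward 1 place in the alphabet, so G, H, I, J, K → L.

L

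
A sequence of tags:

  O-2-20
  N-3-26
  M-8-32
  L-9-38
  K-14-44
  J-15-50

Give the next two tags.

I-20-56 then H-21-62

Letter: O, N, M, L, K, J → I → H (letters move back 1 place in the alphabet).
Second component: alternating steps +1, +5, +1, +5, …; 2, 3, 8, 9, 14, 15 → 20 → 21.
For the third component, +6 each step: 20, 26, 32, 38, 44, 50 → 56 → 62.
Putting the parts together: I-20-56 and then H-21-62.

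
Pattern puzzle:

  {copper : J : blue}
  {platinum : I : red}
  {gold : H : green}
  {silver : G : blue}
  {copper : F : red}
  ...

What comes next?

Metal — repeats copper → platinum → gold → silver: copper, platinum, gold, silver, copper → platinum.
For the letter, letters move back 1 place in the alphabet: J, I, H, G, F → E.
Colour — repeats blue → red → green: blue, red, green, blue, red → green.
So the next term is {platinum : E : green}.

{platinum : E : green}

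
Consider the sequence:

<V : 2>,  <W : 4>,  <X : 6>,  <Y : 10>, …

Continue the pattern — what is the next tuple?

Letter: letters move forward 1 place in the alphabet; V, W, X, Y → Z.
Second value: each term is the sum of the two before it, so 2, 4, 6, 10 → 16.
Combining the parts gives <Z : 16>.

<Z : 16>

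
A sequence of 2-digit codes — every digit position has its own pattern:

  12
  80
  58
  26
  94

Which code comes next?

62

For the first digit, −3 each step, mod 10: 1, 8, 5, 2, 9 → 6.
Second digit: −2 each step, mod 10, so 2, 0, 8, 6, 4 → 2.
Combining the parts gives 62.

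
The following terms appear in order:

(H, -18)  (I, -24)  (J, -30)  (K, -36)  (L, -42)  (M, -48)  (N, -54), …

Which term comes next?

(O, -60)

Letter: letters move forward 1 place in the alphabet, so H, I, J, K, L, M, N → O.
Second entry: -18, -24, -30, -36, -42, -48, -54 → -60 (−6 each step).
So the next term is (O, -60).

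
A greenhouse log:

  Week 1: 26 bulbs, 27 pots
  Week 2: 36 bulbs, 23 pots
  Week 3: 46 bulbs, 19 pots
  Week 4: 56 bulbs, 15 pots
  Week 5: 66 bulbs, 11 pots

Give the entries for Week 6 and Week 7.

76 bulbs, 7 pots; 86 bulbs, 3 pots

For the bulbs, +10 each step: 26, 36, 46, 56, 66 → 76 → 86.
Pots: −4 each step, so 27, 23, 19, 15, 11 → 7 → 3.
So the next two lines are 76 bulbs, 7 pots and 86 bulbs, 3 pots.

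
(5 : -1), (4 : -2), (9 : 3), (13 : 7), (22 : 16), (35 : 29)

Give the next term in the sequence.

(57 : 51)

First component: each term is the sum of the two before it, so 5, 4, 9, 13, 22, 35 → 57.
Second component: always 6 less than the first component; -1, -2, 3, 7, 16, 29 → 51.
So the next term is (57 : 51).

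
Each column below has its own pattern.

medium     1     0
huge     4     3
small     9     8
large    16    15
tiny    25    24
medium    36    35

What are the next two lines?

huge  49  48; small  64  63

Size: medium, huge, small, large, tiny, medium → huge → small (repeats medium → huge → small → large → tiny).
Second component goes 1, 4, 9, 16, 25, 36 → 49 → 64 (perfect squares: 1², 2², 3², …).
For the third component, always 1 less than the second component: 0, 3, 8, 15, 24, 35 → 48 → 63.
Putting the parts together: huge  49  48 and then small  64  63.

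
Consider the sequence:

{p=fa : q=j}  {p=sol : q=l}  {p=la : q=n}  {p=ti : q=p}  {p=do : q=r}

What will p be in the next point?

P: fa, sol, la, ti, do → re (runs through the solfège scale do→ti).

re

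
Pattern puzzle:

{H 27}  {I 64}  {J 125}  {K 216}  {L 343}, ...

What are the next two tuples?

Letter: letters move forward 1 place in the alphabet, so H, I, J, K, L → M → N.
Second part: perfect cubes: 3³, 4³, 5³, …, so 27, 64, 125, 216, 343 → 512 → 729.
So the next two tuples are {M 512} and {N 729}.

{M 512}, {N 729}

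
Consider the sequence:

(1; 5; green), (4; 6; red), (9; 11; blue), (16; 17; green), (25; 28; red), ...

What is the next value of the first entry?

First entry: 1, 4, 9, 16, 25 → 36 (perfect squares: 1², 2², 3², …).

36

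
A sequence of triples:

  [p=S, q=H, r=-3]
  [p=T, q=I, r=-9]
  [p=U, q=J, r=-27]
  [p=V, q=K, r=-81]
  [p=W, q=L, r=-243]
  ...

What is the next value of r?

For the r, ×3 each step: -3, -9, -27, -81, -243 → -729.

-729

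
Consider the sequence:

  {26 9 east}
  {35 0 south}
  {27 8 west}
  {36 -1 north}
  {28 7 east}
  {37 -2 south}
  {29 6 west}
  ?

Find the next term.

First slot — alternating steps +9, −8, +9, −8, …: 26, 35, 27, 36, 28, 37, 29 → 38.
Second slot — together with the first slot always sums to 35: 9, 0, 8, -1, 7, -2, 6 → -3.
Direction goes east, south, west, north, east, south, west → north (repeats east → south → west → north).
Putting it together: {38 -3 north}.

{38 -3 north}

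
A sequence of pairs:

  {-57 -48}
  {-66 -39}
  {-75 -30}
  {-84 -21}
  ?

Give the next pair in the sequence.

{-93 -12}

First part goes -57, -66, -75, -84 → -93 (−9 each step).
Second part: +9 each step, so -48, -39, -30, -21 → -12.
So the next pair is {-93 -12}.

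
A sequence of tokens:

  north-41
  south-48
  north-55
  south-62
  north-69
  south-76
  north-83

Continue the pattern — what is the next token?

south-90

Direction: north, south, north, south, north, south, north → south (alternates north ↔ south).
Second component: 41, 48, 55, 62, 69, 76, 83 → 90 (+7 each step).
Putting it together: south-90.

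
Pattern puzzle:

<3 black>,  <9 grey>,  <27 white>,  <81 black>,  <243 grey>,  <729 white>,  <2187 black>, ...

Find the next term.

First entry — ×3 each step: 3, 9, 27, 81, 243, 729, 2187 → 6561.
Shade: repeats black → grey → white; black, grey, white, black, grey, white, black → grey.
Putting it together: <6561 grey>.

<6561 grey>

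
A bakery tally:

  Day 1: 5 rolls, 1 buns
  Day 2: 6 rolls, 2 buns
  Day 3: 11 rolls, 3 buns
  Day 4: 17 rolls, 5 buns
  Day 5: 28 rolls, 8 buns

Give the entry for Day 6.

Rolls goes 5, 6, 11, 17, 28 → 45 (each term is the sum of the two before it).
Buns: each term is the sum of the two before it; 1, 2, 3, 5, 8 → 13.
Combining the parts gives 45 rolls, 13 buns.

45 rolls, 13 buns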